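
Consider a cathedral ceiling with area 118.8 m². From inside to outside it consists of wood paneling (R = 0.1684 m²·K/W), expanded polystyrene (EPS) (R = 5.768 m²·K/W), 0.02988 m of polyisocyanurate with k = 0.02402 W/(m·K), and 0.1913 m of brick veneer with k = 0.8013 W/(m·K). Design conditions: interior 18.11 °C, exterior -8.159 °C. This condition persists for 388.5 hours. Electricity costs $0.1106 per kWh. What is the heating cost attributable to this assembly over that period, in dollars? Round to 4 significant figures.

0.02988/0.02402 = 1.244
0.1913/0.8013 = 0.23874
R_total = 0.1684 + 5.768 + 1.244 + 0.23874 = 7.4191 m²·K/W
Q = 118.8 × (18.11 − (-8.159)) / 7.4191 = 420.64 W
E = 420.64 W × 388.5 h / 1000 = 163.42 kWh
Cost = 163.42 × 0.1106 = $18.074

18.07 dollars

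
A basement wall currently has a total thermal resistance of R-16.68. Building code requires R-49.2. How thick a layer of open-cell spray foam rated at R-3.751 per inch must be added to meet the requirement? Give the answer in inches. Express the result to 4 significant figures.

ΔR = 49.2 − 16.68 = 32.52 ft²·°F·h/BTU
L = ΔR / (R/in) = 32.52/3.751 = 8.6697 in

8.670 in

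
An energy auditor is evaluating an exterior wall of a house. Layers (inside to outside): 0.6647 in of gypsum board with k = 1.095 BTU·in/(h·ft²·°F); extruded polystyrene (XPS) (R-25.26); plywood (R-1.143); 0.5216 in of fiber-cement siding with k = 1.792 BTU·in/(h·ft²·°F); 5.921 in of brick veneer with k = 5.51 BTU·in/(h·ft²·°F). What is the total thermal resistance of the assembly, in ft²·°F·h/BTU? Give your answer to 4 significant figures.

28.38 ft²·°F·h/BTU

0.6647/1.095 = 0.60703
0.5216/1.792 = 0.29107
5.921/5.51 = 1.0746
R_total = 0.60703 + 25.26 + 1.143 + 0.29107 + 1.0746 = 28.376 ft²·°F·h/BTU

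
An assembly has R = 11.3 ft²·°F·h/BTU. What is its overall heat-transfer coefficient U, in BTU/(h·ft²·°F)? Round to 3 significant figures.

0.0885 BTU/(h·ft²·°F)

U = 1/R = 1/11.3 = 0.0885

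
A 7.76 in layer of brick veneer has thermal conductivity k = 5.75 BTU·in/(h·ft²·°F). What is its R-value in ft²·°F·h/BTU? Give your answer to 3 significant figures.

1.35 ft²·°F·h/BTU

R = L/k = 7.76/5.75 = 1.35 ft²·°F·h/BTU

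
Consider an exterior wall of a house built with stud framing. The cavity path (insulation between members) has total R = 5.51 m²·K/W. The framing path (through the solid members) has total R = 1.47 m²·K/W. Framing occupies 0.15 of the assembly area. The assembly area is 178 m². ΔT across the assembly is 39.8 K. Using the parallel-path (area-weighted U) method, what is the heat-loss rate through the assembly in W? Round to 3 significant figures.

1820 W

U_eff = 0.85/5.51 + 0.15/1.47 = 0.1543 + 0.102 = 0.2563
R_eff = 1/U_eff = 3.902 m²·K/W
Q = 178 × 39.8 / 3.902 = 1816 W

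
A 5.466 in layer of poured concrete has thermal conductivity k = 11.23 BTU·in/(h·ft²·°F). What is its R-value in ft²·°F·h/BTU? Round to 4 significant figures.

R = L/k = 5.466/11.23 = 0.48673 ft²·°F·h/BTU

0.4867 ft²·°F·h/BTU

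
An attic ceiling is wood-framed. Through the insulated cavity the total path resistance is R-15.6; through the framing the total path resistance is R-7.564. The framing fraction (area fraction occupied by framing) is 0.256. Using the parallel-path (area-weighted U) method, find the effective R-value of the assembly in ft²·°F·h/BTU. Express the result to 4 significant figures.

12.26 ft²·°F·h/BTU

U_eff = 0.744/15.6 + 0.256/7.564 = 0.047692 + 0.033845 = 0.081537
R_eff = 1/U_eff = 12.264 ft²·°F·h/BTU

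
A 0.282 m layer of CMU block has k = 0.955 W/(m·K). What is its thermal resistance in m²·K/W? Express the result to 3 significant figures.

0.295 m²·K/W

R = L/k = 0.282/0.955 = 0.2953 m²·K/W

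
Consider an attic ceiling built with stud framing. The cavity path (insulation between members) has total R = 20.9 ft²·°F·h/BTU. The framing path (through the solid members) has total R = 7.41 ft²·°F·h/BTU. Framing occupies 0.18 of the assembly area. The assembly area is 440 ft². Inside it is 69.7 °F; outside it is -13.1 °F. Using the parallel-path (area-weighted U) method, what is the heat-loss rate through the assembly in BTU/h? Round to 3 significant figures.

2310 BTU/h

U_eff = 0.82/20.9 + 0.18/7.41 = 0.03923 + 0.02429 = 0.06353
R_eff = 1/U_eff = 15.74 ft²·°F·h/BTU
Q = 440 × (69.7 − (-13.1)) / 15.74 = 2314 BTU/h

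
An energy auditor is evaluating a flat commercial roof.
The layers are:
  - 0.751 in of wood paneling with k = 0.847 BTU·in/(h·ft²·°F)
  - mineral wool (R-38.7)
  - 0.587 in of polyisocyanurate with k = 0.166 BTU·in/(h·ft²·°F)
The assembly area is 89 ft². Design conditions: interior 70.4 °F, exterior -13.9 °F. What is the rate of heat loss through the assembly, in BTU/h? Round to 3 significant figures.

0.751/0.847 = 0.8867
0.587/0.166 = 3.536
R_total = 0.8867 + 38.7 + 3.536 = 43.12 ft²·°F·h/BTU
Q = A·ΔT/R = 89 × (70.4 − (-13.9)) / 43.12 = 174 BTU/h

174 BTU/h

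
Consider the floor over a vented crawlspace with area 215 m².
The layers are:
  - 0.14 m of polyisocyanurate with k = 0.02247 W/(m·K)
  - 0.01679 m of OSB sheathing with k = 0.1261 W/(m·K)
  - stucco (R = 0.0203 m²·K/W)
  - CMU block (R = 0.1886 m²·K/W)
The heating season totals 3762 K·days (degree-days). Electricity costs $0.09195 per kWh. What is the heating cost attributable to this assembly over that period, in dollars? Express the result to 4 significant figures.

271.6 dollars

0.14/0.02247 = 6.2305
0.01679/0.1261 = 0.13315
R_total = 6.2305 + 0.13315 + 0.0203 + 0.1886 = 6.5726 m²·K/W
E = A × HDD × 24 / R / 1000 = 215 × 3762 × 24 / 6.5726 / 1000 = 2953.5 kWh
Cost = 2953.5 × 0.09195 = $271.57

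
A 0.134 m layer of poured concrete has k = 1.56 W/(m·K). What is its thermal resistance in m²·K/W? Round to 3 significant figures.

R = L/k = 0.134/1.56 = 0.0859 m²·K/W

0.0859 m²·K/W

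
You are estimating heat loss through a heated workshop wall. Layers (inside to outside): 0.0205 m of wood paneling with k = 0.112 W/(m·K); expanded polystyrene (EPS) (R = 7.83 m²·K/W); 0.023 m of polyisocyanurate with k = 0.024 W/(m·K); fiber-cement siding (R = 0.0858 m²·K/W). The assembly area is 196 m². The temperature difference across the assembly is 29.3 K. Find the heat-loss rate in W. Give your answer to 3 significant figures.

634 W

0.0205/0.112 = 0.183
0.023/0.024 = 0.9583
R_total = 0.183 + 7.83 + 0.9583 + 0.0858 = 9.057 m²·K/W
Q = A·ΔT/R = 196 × 29.3 / 9.057 = 634.1 W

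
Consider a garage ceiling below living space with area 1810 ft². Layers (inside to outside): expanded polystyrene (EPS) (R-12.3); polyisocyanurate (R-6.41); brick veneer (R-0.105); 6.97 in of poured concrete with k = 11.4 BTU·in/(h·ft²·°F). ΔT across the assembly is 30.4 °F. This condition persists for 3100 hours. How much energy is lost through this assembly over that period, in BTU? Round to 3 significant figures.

8780000 BTU

6.97/11.4 = 0.6114
R_total = 12.3 + 6.41 + 0.105 + 0.6114 = 19.43 ft²·°F·h/BTU
Q = 1810 × 30.4 / 19.43 = 2832 BTU/h
E = 2832 × 3100 = 8781000 BTU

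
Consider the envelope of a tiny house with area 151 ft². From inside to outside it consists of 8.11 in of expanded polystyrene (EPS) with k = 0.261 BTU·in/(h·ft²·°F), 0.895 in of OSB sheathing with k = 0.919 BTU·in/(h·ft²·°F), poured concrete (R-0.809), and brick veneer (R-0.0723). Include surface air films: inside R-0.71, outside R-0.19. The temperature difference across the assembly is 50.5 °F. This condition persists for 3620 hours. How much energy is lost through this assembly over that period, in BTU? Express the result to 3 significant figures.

8.11/0.261 = 31.07
0.895/0.919 = 0.9739
R_total = 0.71 + 31.07 + 0.9739 + 0.809 + 0.0723 + 0.19 = 33.83 ft²·°F·h/BTU
Q = 151 × 50.5 / 33.83 = 225.4 BTU/h
E = 225.4 × 3620 = 816000 BTU

816000 BTU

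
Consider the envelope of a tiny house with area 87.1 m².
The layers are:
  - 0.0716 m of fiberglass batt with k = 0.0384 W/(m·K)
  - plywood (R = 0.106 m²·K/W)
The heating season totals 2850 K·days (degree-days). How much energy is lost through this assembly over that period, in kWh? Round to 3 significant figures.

3020 kWh

0.0716/0.0384 = 1.865
R_total = 1.865 + 0.106 = 1.971 m²·K/W
E = A × HDD × 24 / R / 1000 = 87.1 × 2850 × 24 / 1.971 / 1000 = 3023 kWh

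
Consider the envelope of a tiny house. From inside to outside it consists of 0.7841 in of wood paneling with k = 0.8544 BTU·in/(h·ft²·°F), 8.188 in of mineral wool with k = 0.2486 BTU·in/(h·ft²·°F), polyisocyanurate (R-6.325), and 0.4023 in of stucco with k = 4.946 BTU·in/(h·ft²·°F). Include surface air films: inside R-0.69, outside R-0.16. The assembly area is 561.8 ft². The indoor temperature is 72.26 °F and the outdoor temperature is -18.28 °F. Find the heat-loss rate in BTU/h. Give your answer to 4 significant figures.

0.7841/0.8544 = 0.91772
8.188/0.2486 = 32.936
0.4023/4.946 = 0.081338
R_total = 0.69 + 0.91772 + 32.936 + 6.325 + 0.081338 + 0.16 = 41.111 ft²·°F·h/BTU
Q = A·ΔT/R = 561.8 × (72.26 − (-18.28)) / 41.111 = 1237.3 BTU/h

1237 BTU/h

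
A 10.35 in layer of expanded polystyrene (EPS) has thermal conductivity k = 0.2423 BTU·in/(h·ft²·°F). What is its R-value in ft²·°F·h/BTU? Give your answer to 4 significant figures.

R = L/k = 10.35/0.2423 = 42.716 ft²·°F·h/BTU

42.72 ft²·°F·h/BTU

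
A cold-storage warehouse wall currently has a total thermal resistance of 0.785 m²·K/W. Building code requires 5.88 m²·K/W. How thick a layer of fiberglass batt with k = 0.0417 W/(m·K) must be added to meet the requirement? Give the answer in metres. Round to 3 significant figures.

0.212 m

ΔR = 5.88 − 0.785 = 5.095 m²·K/W
L = ΔR × k = 5.095 × 0.0417 = 0.2125 m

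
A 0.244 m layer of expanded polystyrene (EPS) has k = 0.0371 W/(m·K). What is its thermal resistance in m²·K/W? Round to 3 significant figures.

6.58 m²·K/W

R = L/k = 0.244/0.0371 = 6.577 m²·K/W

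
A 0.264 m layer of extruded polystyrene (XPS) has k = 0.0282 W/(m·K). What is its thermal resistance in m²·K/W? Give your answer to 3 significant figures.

9.36 m²·K/W

R = L/k = 0.264/0.0282 = 9.362 m²·K/W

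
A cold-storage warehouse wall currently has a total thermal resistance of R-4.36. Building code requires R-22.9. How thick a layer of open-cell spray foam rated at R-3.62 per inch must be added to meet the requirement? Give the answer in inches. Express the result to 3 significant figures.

ΔR = 22.9 − 4.36 = 18.54 ft²·°F·h/BTU
L = ΔR / (R/in) = 18.54/3.62 = 5.122 in

5.12 in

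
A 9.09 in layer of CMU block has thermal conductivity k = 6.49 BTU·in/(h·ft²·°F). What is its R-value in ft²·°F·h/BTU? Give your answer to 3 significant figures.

R = L/k = 9.09/6.49 = 1.401 ft²·°F·h/BTU

1.40 ft²·°F·h/BTU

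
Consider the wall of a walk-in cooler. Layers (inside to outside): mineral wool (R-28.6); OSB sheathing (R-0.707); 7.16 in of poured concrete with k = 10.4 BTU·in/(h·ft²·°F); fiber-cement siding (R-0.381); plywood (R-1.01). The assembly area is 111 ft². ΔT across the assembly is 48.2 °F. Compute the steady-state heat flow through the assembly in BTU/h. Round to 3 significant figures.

7.16/10.4 = 0.6885
R_total = 28.6 + 0.707 + 0.6885 + 0.381 + 1.01 = 31.39 ft²·°F·h/BTU
Q = A·ΔT/R = 111 × 48.2 / 31.39 = 170.5 BTU/h

170 BTU/h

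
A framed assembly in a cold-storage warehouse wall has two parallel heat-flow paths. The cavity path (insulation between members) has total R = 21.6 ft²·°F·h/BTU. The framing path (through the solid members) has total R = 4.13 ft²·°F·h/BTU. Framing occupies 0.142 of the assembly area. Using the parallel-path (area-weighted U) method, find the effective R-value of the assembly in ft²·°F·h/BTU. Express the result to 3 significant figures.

U_eff = 0.858/21.6 + 0.142/4.13 = 0.03972 + 0.03438 = 0.0741
R_eff = 1/U_eff = 13.49 ft²·°F·h/BTU

13.5 ft²·°F·h/BTU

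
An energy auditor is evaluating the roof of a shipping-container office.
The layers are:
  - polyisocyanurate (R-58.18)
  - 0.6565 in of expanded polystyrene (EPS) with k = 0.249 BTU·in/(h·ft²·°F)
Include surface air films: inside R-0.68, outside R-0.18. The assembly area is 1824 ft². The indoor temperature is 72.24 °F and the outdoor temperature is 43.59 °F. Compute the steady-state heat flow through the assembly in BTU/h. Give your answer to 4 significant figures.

0.6565/0.249 = 2.6365
R_total = 0.68 + 58.18 + 2.6365 + 0.18 = 61.677 ft²·°F·h/BTU
Q = A·ΔT/R = 1824 × (72.24 − 43.59) / 61.677 = 847.28 BTU/h

847.3 BTU/h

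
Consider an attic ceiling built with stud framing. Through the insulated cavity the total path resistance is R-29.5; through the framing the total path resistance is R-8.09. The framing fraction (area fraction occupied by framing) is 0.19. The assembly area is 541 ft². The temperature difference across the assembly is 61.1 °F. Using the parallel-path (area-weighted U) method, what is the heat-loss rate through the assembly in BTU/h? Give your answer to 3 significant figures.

1680 BTU/h

U_eff = 0.81/29.5 + 0.19/8.09 = 0.02746 + 0.02349 = 0.05094
R_eff = 1/U_eff = 19.63 ft²·°F·h/BTU
Q = 541 × 61.1 / 19.63 = 1684 BTU/h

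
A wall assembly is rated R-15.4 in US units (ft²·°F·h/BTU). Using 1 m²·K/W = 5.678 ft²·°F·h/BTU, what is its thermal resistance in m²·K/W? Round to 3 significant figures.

2.71 m²·K/W

R_SI = 15.4/5.678 = 2.712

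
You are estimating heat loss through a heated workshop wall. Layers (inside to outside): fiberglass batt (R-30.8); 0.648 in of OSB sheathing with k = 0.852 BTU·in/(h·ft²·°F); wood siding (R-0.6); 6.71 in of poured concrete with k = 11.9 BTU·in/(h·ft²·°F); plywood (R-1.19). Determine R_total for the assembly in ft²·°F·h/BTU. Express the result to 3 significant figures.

33.9 ft²·°F·h/BTU

0.648/0.852 = 0.7606
6.71/11.9 = 0.5639
R_total = 30.8 + 0.7606 + 0.6 + 0.5639 + 1.19 = 33.91 ft²·°F·h/BTU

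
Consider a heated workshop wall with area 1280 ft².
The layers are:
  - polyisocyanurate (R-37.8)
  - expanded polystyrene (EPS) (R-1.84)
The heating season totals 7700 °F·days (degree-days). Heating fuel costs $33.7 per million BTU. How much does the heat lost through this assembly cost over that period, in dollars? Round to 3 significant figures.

R_total = 37.8 + 1.84 = 39.64 ft²·°F·h/BTU
E = A × HDD × 24 / R = 1280 × 7700 × 24 / 39.64 = 5967000 BTU
Cost = 5967000/10⁶ × 33.7 = $201.1

201 dollars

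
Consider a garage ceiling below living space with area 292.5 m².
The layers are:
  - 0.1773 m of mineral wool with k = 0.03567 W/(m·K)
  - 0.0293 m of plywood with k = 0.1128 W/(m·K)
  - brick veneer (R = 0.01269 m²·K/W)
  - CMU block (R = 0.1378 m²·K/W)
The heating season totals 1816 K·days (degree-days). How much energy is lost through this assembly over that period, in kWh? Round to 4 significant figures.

0.1773/0.03567 = 4.9706
0.0293/0.1128 = 0.25975
R_total = 4.9706 + 0.25975 + 0.01269 + 0.1378 = 5.3808 m²·K/W
E = A × HDD × 24 / R / 1000 = 292.5 × 1816 × 24 / 5.3808 / 1000 = 2369.2 kWh

2369 kWh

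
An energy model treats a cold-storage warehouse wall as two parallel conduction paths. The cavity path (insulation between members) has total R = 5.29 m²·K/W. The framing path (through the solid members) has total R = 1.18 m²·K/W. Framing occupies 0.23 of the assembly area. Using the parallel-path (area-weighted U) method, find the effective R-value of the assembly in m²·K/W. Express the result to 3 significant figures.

2.94 m²·K/W

U_eff = 0.77/5.29 + 0.23/1.18 = 0.1456 + 0.1949 = 0.3405
R_eff = 1/U_eff = 2.937 m²·K/W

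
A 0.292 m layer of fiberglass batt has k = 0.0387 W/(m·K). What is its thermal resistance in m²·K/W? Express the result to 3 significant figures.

R = L/k = 0.292/0.0387 = 7.545 m²·K/W

7.55 m²·K/W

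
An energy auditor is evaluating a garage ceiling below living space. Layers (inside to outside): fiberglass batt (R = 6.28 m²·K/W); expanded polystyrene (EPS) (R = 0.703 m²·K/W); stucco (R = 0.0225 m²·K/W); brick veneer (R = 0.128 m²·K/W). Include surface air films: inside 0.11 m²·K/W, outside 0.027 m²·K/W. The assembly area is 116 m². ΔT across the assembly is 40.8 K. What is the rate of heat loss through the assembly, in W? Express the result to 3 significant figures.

651 W

R_total = 0.11 + 6.28 + 0.703 + 0.0225 + 0.128 + 0.027 = 7.271 m²·K/W
Q = A·ΔT/R = 116 × 40.8 / 7.271 = 651 W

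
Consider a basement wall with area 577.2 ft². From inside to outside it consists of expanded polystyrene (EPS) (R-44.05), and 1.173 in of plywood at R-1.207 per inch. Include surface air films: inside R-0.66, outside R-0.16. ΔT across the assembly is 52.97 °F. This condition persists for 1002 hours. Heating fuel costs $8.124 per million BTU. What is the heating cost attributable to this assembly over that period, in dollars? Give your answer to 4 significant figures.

1.173 × 1.207 = 1.4158
R_total = 0.66 + 44.05 + 1.4158 + 0.16 = 46.286 ft²·°F·h/BTU
Q = 577.2 × 52.97 / 46.286 = 660.55 BTU/h
E = 660.55 × 1002 = 661880 BTU
Cost = 661880/10⁶ × 8.124 = $5.3771

5.377 dollars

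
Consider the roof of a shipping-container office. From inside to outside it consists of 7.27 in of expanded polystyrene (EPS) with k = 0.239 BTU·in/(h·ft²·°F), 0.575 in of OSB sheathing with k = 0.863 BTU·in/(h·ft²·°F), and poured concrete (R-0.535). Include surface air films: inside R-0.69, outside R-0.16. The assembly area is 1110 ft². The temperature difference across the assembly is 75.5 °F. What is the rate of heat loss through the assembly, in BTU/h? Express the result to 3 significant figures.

2580 BTU/h

7.27/0.239 = 30.42
0.575/0.863 = 0.6663
R_total = 0.69 + 30.42 + 0.6663 + 0.535 + 0.16 = 32.47 ft²·°F·h/BTU
Q = A·ΔT/R = 1110 × 75.5 / 32.47 = 2581 BTU/h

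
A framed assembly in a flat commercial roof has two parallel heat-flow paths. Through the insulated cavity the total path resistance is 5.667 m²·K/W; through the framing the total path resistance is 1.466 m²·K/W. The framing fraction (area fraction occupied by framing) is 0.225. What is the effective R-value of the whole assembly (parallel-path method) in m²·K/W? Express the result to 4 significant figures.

3.445 m²·K/W

U_eff = 0.775/5.667 + 0.225/1.466 = 0.13676 + 0.15348 = 0.29024
R_eff = 1/U_eff = 3.4455 m²·K/W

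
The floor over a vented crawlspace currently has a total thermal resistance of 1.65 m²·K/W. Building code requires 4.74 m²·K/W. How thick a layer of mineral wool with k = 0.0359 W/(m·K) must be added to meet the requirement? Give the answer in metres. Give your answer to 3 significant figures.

0.111 m

ΔR = 4.74 − 1.65 = 3.09 m²·K/W
L = ΔR × k = 3.09 × 0.0359 = 0.1109 m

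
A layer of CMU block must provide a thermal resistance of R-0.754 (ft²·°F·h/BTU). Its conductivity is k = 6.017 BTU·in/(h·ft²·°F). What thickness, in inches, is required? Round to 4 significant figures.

4.537 in

L = R × k = 0.754 × 6.017 = 4.5368 in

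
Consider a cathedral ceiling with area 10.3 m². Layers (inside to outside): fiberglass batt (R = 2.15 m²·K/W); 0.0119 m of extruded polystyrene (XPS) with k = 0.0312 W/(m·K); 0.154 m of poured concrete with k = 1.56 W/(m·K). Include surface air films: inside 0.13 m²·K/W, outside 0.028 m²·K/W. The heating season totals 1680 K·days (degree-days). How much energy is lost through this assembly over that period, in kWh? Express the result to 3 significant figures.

0.0119/0.0312 = 0.3814
0.154/1.56 = 0.09872
R_total = 0.13 + 2.15 + 0.3814 + 0.09872 + 0.028 = 2.788 m²·K/W
E = A × HDD × 24 / R / 1000 = 10.3 × 1680 × 24 / 2.788 / 1000 = 149 kWh

149 kWh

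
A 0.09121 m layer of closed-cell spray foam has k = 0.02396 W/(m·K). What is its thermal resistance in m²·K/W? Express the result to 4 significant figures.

R = L/k = 0.09121/0.02396 = 3.8068 m²·K/W

3.807 m²·K/W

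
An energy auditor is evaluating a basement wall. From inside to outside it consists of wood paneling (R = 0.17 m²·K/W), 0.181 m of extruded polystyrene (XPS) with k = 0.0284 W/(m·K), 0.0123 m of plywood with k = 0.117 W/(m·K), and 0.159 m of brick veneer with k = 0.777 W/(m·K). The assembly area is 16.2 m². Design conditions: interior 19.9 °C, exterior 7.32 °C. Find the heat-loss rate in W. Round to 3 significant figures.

29.7 W

0.181/0.0284 = 6.373
0.0123/0.117 = 0.1051
0.159/0.777 = 0.2046
R_total = 0.17 + 6.373 + 0.1051 + 0.2046 = 6.853 m²·K/W
Q = A·ΔT/R = 16.2 × (19.9 − 7.32) / 6.853 = 29.74 W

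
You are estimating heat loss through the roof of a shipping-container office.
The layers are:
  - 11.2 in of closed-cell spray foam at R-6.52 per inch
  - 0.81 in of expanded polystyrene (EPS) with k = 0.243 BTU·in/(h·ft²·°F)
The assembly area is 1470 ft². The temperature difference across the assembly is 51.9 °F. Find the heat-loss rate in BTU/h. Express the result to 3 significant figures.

11.2 × 6.52 = 73.02
0.81/0.243 = 3.333
R_total = 73.02 + 3.333 = 76.36 ft²·°F·h/BTU
Q = A·ΔT/R = 1470 × 51.9 / 76.36 = 999.2 BTU/h

999 BTU/h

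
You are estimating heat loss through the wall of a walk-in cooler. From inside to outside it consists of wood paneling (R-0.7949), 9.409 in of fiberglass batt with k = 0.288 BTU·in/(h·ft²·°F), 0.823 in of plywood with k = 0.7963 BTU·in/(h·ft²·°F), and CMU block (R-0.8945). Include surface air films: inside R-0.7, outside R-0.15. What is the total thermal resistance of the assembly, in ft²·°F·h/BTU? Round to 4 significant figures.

9.409/0.288 = 32.67
0.823/0.7963 = 1.0335
R_total = 0.7 + 0.7949 + 32.67 + 1.0335 + 0.8945 + 0.15 = 36.243 ft²·°F·h/BTU

36.24 ft²·°F·h/BTU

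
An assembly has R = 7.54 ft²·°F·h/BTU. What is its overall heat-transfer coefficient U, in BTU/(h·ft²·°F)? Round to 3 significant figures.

U = 1/R = 1/7.54 = 0.1326

0.133 BTU/(h·ft²·°F)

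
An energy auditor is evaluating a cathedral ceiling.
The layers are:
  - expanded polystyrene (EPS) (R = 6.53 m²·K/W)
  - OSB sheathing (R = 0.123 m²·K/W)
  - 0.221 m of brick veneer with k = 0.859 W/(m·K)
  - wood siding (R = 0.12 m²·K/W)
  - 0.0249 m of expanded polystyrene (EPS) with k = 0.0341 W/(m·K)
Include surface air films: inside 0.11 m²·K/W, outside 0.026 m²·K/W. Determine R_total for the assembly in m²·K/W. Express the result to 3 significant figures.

7.90 m²·K/W

0.221/0.859 = 0.2573
0.0249/0.0341 = 0.7302
R_total = 0.11 + 6.53 + 0.123 + 0.2573 + 0.12 + 0.7302 + 0.026 = 7.896 m²·K/W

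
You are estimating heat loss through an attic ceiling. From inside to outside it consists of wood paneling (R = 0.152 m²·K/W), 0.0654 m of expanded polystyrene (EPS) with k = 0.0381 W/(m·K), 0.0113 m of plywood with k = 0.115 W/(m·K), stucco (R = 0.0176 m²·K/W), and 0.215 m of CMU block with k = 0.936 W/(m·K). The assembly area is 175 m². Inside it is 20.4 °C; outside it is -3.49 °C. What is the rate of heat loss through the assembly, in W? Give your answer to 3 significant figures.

0.0654/0.0381 = 1.717
0.0113/0.115 = 0.09826
0.215/0.936 = 0.2297
R_total = 0.152 + 1.717 + 0.09826 + 0.0176 + 0.2297 = 2.214 m²·K/W
Q = A·ΔT/R = 175 × (20.4 − (-3.49)) / 2.214 = 1888 W

1890 W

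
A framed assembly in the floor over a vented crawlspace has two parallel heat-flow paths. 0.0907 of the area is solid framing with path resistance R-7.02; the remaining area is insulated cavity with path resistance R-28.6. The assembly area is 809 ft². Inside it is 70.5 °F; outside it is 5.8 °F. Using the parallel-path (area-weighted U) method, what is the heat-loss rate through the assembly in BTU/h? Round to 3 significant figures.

U_eff = 0.9093/28.6 + 0.0907/7.02 = 0.03179 + 0.01292 = 0.04471
R_eff = 1/U_eff = 22.36 ft²·°F·h/BTU
Q = 809 × (70.5 − 5.8) / 22.36 = 2340 BTU/h

2340 BTU/h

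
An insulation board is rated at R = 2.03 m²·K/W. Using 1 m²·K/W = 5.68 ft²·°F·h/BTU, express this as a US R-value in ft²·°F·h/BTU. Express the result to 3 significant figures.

11.5 ft²·°F·h/BTU

R_US = 2.03 × 5.68 = 11.53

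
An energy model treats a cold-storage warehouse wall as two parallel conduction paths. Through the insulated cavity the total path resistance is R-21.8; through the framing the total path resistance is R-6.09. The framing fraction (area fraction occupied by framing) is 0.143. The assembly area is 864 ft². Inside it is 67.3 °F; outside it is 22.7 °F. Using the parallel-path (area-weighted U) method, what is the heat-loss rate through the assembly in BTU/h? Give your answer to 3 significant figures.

2420 BTU/h

U_eff = 0.857/21.8 + 0.143/6.09 = 0.03931 + 0.02348 = 0.06279
R_eff = 1/U_eff = 15.93 ft²·°F·h/BTU
Q = 864 × (67.3 − 22.7) / 15.93 = 2420 BTU/h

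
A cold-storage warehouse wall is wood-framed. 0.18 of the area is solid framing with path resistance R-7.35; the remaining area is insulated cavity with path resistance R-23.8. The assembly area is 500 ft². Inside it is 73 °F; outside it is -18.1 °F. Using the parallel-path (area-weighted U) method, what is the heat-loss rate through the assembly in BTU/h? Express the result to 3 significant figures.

2680 BTU/h

U_eff = 0.82/23.8 + 0.18/7.35 = 0.03445 + 0.02449 = 0.05894
R_eff = 1/U_eff = 16.97 ft²·°F·h/BTU
Q = 500 × (73 − (-18.1)) / 16.97 = 2685 BTU/h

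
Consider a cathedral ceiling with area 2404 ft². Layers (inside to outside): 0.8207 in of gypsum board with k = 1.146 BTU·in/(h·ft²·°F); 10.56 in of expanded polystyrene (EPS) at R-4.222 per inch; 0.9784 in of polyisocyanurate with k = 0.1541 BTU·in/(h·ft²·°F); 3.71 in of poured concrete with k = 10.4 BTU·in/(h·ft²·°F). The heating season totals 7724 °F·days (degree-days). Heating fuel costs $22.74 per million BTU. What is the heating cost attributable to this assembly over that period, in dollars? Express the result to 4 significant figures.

194.9 dollars

0.8207/1.146 = 0.71614
10.56 × 4.222 = 44.584
0.9784/0.1541 = 6.3491
3.71/10.4 = 0.35673
R_total = 0.71614 + 44.584 + 6.3491 + 0.35673 = 52.006 ft²·°F·h/BTU
E = A × HDD × 24 / R = 2404 × 7724 × 24 / 52.006 = 8569000 BTU
Cost = 8569000/10⁶ × 22.74 = $194.86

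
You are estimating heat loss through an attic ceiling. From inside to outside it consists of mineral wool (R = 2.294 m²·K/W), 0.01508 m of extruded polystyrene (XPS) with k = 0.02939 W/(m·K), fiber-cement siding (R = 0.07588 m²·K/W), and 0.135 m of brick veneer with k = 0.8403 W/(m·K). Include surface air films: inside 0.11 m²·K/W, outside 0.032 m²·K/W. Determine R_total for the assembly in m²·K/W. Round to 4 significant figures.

3.186 m²·K/W

0.01508/0.02939 = 0.5131
0.135/0.8403 = 0.16066
R_total = 0.11 + 2.294 + 0.5131 + 0.07588 + 0.16066 + 0.032 = 3.1856 m²·K/W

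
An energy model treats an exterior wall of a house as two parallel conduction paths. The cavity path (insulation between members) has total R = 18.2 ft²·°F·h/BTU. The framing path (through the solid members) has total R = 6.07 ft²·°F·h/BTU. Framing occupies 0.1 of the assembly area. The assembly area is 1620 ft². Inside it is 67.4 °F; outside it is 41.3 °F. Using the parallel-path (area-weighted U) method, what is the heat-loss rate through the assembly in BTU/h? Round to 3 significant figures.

2790 BTU/h

U_eff = 0.9/18.2 + 0.1/6.07 = 0.04945 + 0.01647 = 0.06593
R_eff = 1/U_eff = 15.17 ft²·°F·h/BTU
Q = 1620 × (67.4 − 41.3) / 15.17 = 2787 BTU/h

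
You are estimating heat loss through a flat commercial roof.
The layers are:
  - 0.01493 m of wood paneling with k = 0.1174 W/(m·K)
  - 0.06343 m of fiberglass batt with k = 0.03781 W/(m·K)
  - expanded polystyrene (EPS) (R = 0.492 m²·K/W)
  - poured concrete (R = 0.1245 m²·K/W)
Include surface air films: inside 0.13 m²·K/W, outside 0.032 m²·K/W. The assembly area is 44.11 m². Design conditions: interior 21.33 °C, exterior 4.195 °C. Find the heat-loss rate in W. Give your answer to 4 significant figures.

0.01493/0.1174 = 0.12717
0.06343/0.03781 = 1.6776
R_total = 0.13 + 0.12717 + 1.6776 + 0.492 + 0.1245 + 0.032 = 2.5833 m²·K/W
Q = A·ΔT/R = 44.11 × (21.33 − 4.195) / 2.5833 = 292.58 W

292.6 W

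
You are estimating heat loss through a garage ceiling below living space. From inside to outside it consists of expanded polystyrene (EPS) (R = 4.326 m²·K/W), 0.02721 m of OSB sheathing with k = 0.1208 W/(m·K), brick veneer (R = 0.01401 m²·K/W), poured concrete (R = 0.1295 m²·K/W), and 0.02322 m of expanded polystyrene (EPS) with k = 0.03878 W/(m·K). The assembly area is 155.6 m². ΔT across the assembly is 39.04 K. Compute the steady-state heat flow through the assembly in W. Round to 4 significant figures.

0.02721/0.1208 = 0.22525
0.02322/0.03878 = 0.59876
R_total = 4.326 + 0.22525 + 0.01401 + 0.1295 + 0.59876 = 5.2935 m²·K/W
Q = A·ΔT/R = 155.6 × 39.04 / 5.2935 = 1147.6 W

1148 W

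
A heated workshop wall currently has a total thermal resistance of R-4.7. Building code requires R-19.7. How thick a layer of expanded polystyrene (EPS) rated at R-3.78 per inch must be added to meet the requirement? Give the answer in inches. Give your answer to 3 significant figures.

3.97 in

ΔR = 19.7 − 4.7 = 15 ft²·°F·h/BTU
L = ΔR / (R/in) = 15/3.78 = 3.968 in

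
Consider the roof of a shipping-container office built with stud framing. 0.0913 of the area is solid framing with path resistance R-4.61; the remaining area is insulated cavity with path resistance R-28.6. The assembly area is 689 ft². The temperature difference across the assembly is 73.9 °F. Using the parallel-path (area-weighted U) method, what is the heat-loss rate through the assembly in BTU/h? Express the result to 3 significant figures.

2630 BTU/h

U_eff = 0.9087/28.6 + 0.0913/4.61 = 0.03177 + 0.0198 = 0.05158
R_eff = 1/U_eff = 19.39 ft²·°F·h/BTU
Q = 689 × 73.9 / 19.39 = 2626 BTU/h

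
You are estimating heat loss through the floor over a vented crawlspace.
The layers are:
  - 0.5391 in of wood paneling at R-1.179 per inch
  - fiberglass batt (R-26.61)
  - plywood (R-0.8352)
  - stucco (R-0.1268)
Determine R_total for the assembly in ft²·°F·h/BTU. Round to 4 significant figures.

28.21 ft²·°F·h/BTU

0.5391 × 1.179 = 0.6356
R_total = 0.6356 + 26.61 + 0.8352 + 0.1268 = 28.208 ft²·°F·h/BTU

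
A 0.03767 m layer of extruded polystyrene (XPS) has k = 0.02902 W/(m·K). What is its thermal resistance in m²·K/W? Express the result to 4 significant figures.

1.298 m²·K/W

R = L/k = 0.03767/0.02902 = 1.2981 m²·K/W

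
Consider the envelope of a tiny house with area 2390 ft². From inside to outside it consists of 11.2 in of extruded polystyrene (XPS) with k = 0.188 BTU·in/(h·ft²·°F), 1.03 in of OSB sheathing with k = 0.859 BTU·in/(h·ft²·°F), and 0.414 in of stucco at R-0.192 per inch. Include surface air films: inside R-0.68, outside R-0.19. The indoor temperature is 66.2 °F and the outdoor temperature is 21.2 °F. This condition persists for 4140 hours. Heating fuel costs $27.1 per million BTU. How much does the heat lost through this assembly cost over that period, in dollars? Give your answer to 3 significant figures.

11.2/0.188 = 59.57
1.03/0.859 = 1.199
0.414 × 0.192 = 0.07949
R_total = 0.68 + 59.57 + 1.199 + 0.07949 + 0.19 = 61.72 ft²·°F·h/BTU
Q = 2390 × (66.2 − 21.2) / 61.72 = 1742 BTU/h
E = 1742 × 4140 = 7214000 BTU
Cost = 7214000/10⁶ × 27.1 = $195.5

195 dollars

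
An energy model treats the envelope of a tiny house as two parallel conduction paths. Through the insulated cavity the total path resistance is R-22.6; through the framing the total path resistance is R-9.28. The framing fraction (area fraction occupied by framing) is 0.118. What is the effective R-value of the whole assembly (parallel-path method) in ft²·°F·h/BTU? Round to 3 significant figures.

19.3 ft²·°F·h/BTU

U_eff = 0.882/22.6 + 0.118/9.28 = 0.03903 + 0.01272 = 0.05174
R_eff = 1/U_eff = 19.33 ft²·°F·h/BTU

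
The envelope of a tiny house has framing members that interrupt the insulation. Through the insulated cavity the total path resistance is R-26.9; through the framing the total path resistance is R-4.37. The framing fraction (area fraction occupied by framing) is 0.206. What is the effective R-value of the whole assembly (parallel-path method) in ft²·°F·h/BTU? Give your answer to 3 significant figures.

U_eff = 0.794/26.9 + 0.206/4.37 = 0.02952 + 0.04714 = 0.07666
R_eff = 1/U_eff = 13.05 ft²·°F·h/BTU

13.0 ft²·°F·h/BTU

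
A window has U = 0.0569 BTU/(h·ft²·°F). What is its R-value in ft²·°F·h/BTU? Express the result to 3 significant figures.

17.6 ft²·°F·h/BTU

R = 1/U = 1/0.0569 = 17.57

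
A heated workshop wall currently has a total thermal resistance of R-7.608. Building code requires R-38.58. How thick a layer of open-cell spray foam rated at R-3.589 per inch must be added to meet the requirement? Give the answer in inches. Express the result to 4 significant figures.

ΔR = 38.58 − 7.608 = 30.972 ft²·°F·h/BTU
L = ΔR / (R/in) = 30.972/3.589 = 8.6297 in

8.630 in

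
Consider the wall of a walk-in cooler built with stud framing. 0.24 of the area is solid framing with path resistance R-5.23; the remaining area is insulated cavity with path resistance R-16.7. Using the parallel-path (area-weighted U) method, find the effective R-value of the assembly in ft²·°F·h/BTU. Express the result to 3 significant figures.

10.9 ft²·°F·h/BTU

U_eff = 0.76/16.7 + 0.24/5.23 = 0.04551 + 0.04589 = 0.0914
R_eff = 1/U_eff = 10.94 ft²·°F·h/BTU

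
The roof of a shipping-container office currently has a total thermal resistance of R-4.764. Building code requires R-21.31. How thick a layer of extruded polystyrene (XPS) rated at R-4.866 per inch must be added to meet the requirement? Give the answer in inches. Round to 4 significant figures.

ΔR = 21.31 − 4.764 = 16.546 ft²·°F·h/BTU
L = ΔR / (R/in) = 16.546/4.866 = 3.4003 in

3.400 in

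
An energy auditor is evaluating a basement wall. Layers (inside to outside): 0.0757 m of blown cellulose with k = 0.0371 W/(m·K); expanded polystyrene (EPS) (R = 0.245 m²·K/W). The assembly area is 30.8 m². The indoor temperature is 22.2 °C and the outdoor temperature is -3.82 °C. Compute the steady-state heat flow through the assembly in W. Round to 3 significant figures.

0.0757/0.0371 = 2.04
R_total = 2.04 + 0.245 = 2.285 m²·K/W
Q = A·ΔT/R = 30.8 × (22.2 − (-3.82)) / 2.285 = 350.7 W

351 W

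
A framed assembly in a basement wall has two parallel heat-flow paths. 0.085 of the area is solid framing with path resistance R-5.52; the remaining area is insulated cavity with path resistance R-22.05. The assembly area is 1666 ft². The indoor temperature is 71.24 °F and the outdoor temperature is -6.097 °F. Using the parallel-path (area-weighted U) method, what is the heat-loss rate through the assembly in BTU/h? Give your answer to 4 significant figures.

U_eff = 0.915/22.05 + 0.085/5.52 = 0.041497 + 0.015399 = 0.056895
R_eff = 1/U_eff = 17.576 ft²·°F·h/BTU
Q = 1666 × (71.24 − (-6.097)) / 17.576 = 7330.6 BTU/h

7331 BTU/h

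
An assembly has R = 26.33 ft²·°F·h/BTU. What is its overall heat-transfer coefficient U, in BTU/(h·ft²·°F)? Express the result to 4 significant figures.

U = 1/R = 1/26.33 = 0.037979

0.03798 BTU/(h·ft²·°F)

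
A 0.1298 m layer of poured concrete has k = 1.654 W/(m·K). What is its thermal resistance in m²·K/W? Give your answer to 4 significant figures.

R = L/k = 0.1298/1.654 = 0.078476 m²·K/W

0.07848 m²·K/W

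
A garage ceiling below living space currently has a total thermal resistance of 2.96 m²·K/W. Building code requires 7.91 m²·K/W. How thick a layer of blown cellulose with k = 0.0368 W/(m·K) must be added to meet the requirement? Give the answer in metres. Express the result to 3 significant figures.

0.182 m

ΔR = 7.91 − 2.96 = 4.95 m²·K/W
L = ΔR × k = 4.95 × 0.0368 = 0.1822 m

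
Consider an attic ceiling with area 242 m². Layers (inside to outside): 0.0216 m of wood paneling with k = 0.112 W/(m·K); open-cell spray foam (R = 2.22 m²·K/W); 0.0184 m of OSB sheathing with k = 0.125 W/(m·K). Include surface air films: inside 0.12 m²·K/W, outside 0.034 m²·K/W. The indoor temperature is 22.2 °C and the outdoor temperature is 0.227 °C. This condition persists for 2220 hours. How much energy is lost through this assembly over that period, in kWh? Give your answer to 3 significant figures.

0.0216/0.112 = 0.1929
0.0184/0.125 = 0.1472
R_total = 0.12 + 0.1929 + 2.22 + 0.1472 + 0.034 = 2.714 m²·K/W
Q = 242 × (22.2 − 0.227) / 2.714 = 1959 W
E = 1959 W × 2220 h / 1000 = 4349 kWh

4350 kWh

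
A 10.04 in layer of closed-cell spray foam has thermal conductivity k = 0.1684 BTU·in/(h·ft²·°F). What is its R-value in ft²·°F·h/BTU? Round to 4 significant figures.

R = L/k = 10.04/0.1684 = 59.62 ft²·°F·h/BTU

59.62 ft²·°F·h/BTU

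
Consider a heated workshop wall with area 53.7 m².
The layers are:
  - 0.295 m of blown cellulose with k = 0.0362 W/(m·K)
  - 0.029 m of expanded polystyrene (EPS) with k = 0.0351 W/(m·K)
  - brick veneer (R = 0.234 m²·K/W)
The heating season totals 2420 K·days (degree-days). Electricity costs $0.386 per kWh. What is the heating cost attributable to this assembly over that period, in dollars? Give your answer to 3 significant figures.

0.295/0.0362 = 8.149
0.029/0.0351 = 0.8262
R_total = 8.149 + 0.8262 + 0.234 = 9.209 m²·K/W
E = A × HDD × 24 / R / 1000 = 53.7 × 2420 × 24 / 9.209 / 1000 = 338.7 kWh
Cost = 338.7 × 0.386 = $130.7

131 dollars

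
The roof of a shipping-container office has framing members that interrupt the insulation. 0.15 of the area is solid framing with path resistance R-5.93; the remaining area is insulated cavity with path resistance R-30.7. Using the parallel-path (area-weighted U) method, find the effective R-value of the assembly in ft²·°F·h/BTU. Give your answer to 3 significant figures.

U_eff = 0.85/30.7 + 0.15/5.93 = 0.02769 + 0.0253 = 0.05298
R_eff = 1/U_eff = 18.87 ft²·°F·h/BTU

18.9 ft²·°F·h/BTU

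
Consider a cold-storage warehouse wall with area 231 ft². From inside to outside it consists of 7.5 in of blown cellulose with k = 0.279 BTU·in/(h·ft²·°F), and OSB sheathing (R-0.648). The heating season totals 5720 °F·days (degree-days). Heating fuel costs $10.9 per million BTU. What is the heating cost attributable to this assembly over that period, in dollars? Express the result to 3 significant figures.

12.6 dollars

7.5/0.279 = 26.88
R_total = 26.88 + 0.648 = 27.53 ft²·°F·h/BTU
E = A × HDD × 24 / R = 231 × 5720 × 24 / 27.53 = 1152000 BTU
Cost = 1152000/10⁶ × 10.9 = $12.56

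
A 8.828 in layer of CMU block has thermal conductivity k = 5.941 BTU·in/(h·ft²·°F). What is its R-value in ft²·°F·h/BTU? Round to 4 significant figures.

R = L/k = 8.828/5.941 = 1.4859 ft²·°F·h/BTU

1.486 ft²·°F·h/BTU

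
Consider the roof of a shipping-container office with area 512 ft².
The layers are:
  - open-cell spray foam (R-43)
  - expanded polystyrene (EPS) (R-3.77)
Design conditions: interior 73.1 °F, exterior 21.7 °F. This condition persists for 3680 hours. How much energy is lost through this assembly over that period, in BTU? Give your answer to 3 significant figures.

2070000 BTU

R_total = 43 + 3.77 = 46.77 ft²·°F·h/BTU
Q = 512 × (73.1 − 21.7) / 46.77 = 562.7 BTU/h
E = 562.7 × 3680 = 2071000 BTU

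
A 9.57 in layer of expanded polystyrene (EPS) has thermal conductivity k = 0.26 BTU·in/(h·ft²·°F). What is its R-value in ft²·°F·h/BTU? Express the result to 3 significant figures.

36.8 ft²·°F·h/BTU

R = L/k = 9.57/0.26 = 36.81 ft²·°F·h/BTU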